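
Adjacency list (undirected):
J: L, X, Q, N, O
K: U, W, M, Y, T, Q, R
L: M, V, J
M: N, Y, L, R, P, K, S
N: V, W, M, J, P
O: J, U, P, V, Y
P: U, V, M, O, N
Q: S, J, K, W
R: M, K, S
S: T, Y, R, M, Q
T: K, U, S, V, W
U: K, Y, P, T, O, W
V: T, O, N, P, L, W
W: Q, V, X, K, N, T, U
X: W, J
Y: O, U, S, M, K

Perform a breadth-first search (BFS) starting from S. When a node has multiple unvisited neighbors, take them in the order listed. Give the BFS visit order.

Visit S; enqueue T, Y, R, M, Q → queue [T, Y, R, M, Q]
Visit T; enqueue K, U, V, W → queue [Y, R, M, Q, K, U, V, W]
Visit Y; enqueue O → queue [R, M, Q, K, U, V, W, O]
Visit R → queue [M, Q, K, U, V, W, O]
Visit M; enqueue N, L, P → queue [Q, K, U, V, W, O, N, L, P]
Visit Q; enqueue J → queue [K, U, V, W, O, N, L, P, J]
Visit K → queue [U, V, W, O, N, L, P, J]
Visit U → queue [V, W, O, N, L, P, J]
Visit V → queue [W, O, N, L, P, J]
Visit W; enqueue X → queue [O, N, L, P, J, X]
Visit O → queue [N, L, P, J, X]
Visit N → queue [L, P, J, X]
Visit L → queue [P, J, X]
Visit P → queue [J, X]
Visit J → queue [X]
Visit X → queue []

S → T → Y → R → M → Q → K → U → V → W → O → N → L → P → J → X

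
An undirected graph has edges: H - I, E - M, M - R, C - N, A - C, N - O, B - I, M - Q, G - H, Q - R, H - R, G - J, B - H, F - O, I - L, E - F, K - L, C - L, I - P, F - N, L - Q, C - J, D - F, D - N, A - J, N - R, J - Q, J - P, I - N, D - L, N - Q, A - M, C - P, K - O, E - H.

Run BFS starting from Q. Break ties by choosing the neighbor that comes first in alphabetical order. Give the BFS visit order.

Q -> J -> L -> M -> N -> R -> A -> C -> G -> P -> D -> I -> K -> E -> F -> O -> H -> B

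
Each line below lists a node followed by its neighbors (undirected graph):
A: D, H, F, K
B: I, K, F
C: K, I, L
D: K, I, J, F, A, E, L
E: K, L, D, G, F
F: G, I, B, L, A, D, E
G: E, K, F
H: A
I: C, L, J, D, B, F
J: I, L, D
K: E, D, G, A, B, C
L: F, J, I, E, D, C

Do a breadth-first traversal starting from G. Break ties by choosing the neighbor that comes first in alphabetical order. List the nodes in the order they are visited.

G, E, F, K, D, L, A, B, I, C, J, H

Visit G; enqueue E, F, K → queue [E, F, K]
Visit E; enqueue D, L → queue [F, K, D, L]
Visit F; enqueue A, B, I → queue [K, D, L, A, B, I]
Visit K; enqueue C → queue [D, L, A, B, I, C]
Visit D; enqueue J → queue [L, A, B, I, C, J]
Visit L → queue [A, B, I, C, J]
Visit A; enqueue H → queue [B, I, C, J, H]
Visit B → queue [I, C, J, H]
Visit I → queue [C, J, H]
Visit C → queue [J, H]
Visit J → queue [H]
Visit H → queue []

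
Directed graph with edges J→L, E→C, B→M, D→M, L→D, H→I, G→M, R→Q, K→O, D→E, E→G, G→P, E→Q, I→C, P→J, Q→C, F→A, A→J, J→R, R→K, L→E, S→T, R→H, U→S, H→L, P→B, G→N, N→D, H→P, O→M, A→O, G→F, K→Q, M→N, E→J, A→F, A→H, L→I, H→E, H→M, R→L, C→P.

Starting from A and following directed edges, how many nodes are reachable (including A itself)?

BFS from A visits: A, F, H, J, O, E, I, L, M, P, R, C, G, Q, D, N, B, K
Reachable nodes: 18 of 21 total.

18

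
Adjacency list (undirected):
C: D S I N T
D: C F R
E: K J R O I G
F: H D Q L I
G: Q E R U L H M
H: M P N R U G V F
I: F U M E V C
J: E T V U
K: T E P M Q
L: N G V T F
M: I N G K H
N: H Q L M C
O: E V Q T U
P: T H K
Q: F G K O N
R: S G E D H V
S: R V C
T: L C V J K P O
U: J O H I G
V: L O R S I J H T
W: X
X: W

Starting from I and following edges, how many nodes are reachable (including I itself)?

BFS from I visits: I, F, U, M, E, V, C, H, D, Q, L, J, O, G, N, K, R, S, T, P
Reachable nodes: 20 of 22 total.

20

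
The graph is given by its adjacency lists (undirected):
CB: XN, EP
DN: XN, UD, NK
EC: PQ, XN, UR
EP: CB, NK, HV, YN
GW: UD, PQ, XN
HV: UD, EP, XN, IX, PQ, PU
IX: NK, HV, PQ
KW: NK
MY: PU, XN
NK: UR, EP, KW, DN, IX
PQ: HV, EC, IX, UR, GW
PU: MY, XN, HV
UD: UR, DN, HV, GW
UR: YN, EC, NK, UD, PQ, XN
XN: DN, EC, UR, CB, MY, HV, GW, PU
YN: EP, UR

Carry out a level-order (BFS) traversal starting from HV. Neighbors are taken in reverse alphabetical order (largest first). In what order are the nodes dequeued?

HV, XN, UD, PU, PQ, IX, EP, UR, MY, GW, EC, DN, CB, NK, YN, KW

Visit HV; enqueue XN, UD, PU, PQ, IX, EP → queue [XN, UD, PU, PQ, IX, EP]
Visit XN; enqueue UR, MY, GW, EC, DN, CB → queue [UD, PU, PQ, IX, EP, UR, MY, GW, EC, DN, CB]
Visit UD → queue [PU, PQ, IX, EP, UR, MY, GW, EC, DN, CB]
Visit PU → queue [PQ, IX, EP, UR, MY, GW, EC, DN, CB]
Visit PQ → queue [IX, EP, UR, MY, GW, EC, DN, CB]
Visit IX; enqueue NK → queue [EP, UR, MY, GW, EC, DN, CB, NK]
Visit EP; enqueue YN → queue [UR, MY, GW, EC, DN, CB, NK, YN]
Visit UR → queue [MY, GW, EC, DN, CB, NK, YN]
Visit MY → queue [GW, EC, DN, CB, NK, YN]
Visit GW → queue [EC, DN, CB, NK, YN]
Visit EC → queue [DN, CB, NK, YN]
Visit DN → queue [CB, NK, YN]
Visit CB → queue [NK, YN]
Visit NK; enqueue KW → queue [YN, KW]
Visit YN → queue [KW]
Visit KW → queue []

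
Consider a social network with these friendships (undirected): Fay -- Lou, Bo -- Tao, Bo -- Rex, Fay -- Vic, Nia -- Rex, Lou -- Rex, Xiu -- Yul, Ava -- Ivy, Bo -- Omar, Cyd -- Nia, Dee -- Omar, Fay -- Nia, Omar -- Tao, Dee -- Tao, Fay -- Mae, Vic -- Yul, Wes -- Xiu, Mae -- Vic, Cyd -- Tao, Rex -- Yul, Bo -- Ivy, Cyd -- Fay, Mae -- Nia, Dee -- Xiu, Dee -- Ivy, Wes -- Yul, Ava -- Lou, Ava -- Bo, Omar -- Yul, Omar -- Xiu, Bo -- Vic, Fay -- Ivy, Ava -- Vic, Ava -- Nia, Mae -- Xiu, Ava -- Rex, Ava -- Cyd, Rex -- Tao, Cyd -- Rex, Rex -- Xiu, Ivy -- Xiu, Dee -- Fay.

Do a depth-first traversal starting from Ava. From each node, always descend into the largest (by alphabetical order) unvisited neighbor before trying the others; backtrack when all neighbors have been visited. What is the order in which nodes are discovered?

Ava, Vic, Yul, Xiu, Wes, Rex, Tao, Omar, Dee, Ivy, Fay, Nia, Mae, Cyd, Lou, Bo

Visit Ava
Ava → Vic
Vic → Yul
Yul → Xiu
Xiu → Wes
Xiu → Rex
Rex → Tao
Tao → Omar
Omar → Dee
Dee → Ivy
Ivy → Fay
Fay → Nia
Nia → Mae
Nia → Cyd
Fay → Lou
Ivy → Bo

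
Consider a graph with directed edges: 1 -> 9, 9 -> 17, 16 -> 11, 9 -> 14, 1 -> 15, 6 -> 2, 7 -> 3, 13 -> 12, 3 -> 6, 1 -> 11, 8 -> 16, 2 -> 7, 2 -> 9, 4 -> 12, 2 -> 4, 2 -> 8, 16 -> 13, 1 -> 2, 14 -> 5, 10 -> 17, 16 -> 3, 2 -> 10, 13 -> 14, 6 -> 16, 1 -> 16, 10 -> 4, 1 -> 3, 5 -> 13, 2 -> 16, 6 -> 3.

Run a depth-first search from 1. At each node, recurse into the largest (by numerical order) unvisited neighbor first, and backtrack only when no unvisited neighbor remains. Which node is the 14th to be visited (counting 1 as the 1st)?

9

Visit 1
1 → 16
16 → 13
13 → 14
14 → 5
13 → 12
16 → 11
16 → 3
3 → 6
6 → 2
2 → 10
10 → 17
10 → 4
2 → 9
2 → 8
2 → 7
1 → 15

Visit order: 1, 16, 13, 14, 5, 12, 11, 3, 6, 2, 10, 17, 4, 9, 8, 7, 15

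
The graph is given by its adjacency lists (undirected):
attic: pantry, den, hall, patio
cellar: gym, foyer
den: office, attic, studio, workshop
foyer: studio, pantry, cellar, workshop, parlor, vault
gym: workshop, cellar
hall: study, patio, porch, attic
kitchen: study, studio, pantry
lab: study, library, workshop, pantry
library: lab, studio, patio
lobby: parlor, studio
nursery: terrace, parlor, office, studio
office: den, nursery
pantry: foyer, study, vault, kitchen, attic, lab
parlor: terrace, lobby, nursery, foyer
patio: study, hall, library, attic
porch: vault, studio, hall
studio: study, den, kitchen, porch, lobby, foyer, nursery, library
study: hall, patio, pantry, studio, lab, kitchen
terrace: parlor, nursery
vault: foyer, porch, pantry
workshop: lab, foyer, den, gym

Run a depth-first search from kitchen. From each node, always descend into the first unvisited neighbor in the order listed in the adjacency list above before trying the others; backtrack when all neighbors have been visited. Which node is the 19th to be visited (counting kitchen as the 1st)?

porch

Visit kitchen
kitchen → study
study → hall
hall → patio
patio → library
library → lab
lab → workshop
workshop → foyer
foyer → studio
studio → den
den → office
office → nursery
nursery → terrace
terrace → parlor
parlor → lobby
den → attic
attic → pantry
pantry → vault
vault → porch
foyer → cellar
cellar → gym

Visit order: kitchen, study, hall, patio, library, lab, workshop, foyer, studio, den, office, nursery, terrace, parlor, lobby, attic, pantry, vault, porch, cellar, gym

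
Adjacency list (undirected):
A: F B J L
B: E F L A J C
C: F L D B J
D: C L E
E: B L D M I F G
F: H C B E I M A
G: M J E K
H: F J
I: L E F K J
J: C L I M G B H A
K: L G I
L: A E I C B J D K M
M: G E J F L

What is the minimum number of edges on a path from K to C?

2

Level 0: K
Level 1: G, I, L
Level 2: A, B, C, D, E, F, J, M
Level 3: H
C first appears at level 2.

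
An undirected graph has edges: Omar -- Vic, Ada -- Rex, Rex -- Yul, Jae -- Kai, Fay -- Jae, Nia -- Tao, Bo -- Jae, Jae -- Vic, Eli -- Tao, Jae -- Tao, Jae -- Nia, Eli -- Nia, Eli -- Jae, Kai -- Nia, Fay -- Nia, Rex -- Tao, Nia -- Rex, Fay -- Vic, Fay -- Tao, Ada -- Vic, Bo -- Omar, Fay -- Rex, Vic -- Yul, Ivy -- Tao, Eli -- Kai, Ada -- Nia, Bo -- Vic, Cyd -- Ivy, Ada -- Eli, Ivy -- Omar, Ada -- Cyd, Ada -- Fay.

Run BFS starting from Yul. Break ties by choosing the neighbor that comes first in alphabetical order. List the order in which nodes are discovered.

Yul Rex Vic Ada Fay Nia Tao Bo Jae Omar Cyd Eli Kai Ivy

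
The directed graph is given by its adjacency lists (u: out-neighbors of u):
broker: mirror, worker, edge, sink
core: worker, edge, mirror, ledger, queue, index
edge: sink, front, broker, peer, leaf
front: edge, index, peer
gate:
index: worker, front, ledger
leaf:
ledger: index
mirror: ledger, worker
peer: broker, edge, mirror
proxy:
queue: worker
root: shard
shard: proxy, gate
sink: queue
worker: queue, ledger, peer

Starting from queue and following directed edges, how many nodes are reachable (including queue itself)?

BFS from queue visits: queue, worker, ledger, peer, index, broker, edge, mirror, front, sink, leaf
Reachable nodes: 11 of 16 total.

11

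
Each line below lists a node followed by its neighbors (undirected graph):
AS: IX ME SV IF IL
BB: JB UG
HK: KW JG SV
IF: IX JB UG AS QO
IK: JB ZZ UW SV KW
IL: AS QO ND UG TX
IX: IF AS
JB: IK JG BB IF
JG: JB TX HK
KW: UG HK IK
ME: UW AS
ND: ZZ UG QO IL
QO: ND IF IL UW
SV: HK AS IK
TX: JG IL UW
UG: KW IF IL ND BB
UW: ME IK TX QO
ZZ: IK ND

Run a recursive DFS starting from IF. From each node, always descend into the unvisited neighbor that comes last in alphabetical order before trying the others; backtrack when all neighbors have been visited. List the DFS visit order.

IF UG ND ZZ IK UW TX JG JB BB HK SV AS ME IX IL QO KW

Visit IF
IF → UG
UG → ND
ND → ZZ
ZZ → IK
IK → UW
UW → TX
TX → JG
JG → JB
JB → BB
JG → HK
HK → SV
SV → AS
AS → ME
AS → IX
AS → IL
IL → QO
HK → KW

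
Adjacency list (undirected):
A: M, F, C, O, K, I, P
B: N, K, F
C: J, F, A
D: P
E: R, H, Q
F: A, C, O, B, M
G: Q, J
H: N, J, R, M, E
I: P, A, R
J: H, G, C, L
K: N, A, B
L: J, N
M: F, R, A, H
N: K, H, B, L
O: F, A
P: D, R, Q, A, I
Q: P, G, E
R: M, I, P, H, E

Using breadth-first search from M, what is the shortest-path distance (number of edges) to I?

Level 0: M
Level 1: A, F, H, R
Level 2: B, C, E, I, J, K, N, O, P
Level 3: D, G, L, Q
I first appears at level 2.

2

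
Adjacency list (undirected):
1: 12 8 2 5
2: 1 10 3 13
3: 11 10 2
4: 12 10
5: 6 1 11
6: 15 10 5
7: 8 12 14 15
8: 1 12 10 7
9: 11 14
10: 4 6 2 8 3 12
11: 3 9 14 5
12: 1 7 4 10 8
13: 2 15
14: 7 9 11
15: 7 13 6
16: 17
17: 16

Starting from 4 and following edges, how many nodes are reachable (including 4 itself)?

BFS from 4 visits: 4, 12, 10, 8, 7, 1, 6, 3, 2, 15, 14, 5, 11, 13, 9
Reachable nodes: 15 of 17 total.

15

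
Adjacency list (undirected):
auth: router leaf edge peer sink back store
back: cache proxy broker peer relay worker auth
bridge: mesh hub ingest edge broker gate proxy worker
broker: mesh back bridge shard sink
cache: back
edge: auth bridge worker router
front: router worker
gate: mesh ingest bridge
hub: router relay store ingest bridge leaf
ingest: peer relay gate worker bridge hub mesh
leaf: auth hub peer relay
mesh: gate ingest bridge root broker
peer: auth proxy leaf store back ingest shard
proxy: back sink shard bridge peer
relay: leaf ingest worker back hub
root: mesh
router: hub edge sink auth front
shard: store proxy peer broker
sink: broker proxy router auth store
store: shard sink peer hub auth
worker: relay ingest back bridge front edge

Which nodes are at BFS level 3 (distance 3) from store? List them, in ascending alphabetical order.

Level 0: store
Level 1: auth, hub, peer, shard, sink
Level 2: back, bridge, broker, edge, ingest, leaf, proxy, relay, router
Level 3: cache, front, gate, mesh, worker
Level 4: root

cache, front, gate, mesh, worker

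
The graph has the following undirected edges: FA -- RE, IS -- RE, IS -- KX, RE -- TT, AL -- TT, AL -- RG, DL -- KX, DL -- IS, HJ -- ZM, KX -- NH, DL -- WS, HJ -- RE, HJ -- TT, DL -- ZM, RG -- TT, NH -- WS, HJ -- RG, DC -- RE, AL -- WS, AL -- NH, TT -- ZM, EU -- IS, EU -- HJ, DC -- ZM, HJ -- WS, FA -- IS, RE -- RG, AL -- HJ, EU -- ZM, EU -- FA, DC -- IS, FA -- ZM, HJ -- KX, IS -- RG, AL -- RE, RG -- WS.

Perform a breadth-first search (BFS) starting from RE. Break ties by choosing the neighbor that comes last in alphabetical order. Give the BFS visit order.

RE, TT, RG, IS, HJ, FA, DC, AL, ZM, WS, KX, EU, DL, NH

Visit RE; enqueue TT, RG, IS, HJ, FA, DC, AL → queue [TT, RG, IS, HJ, FA, DC, AL]
Visit TT; enqueue ZM → queue [RG, IS, HJ, FA, DC, AL, ZM]
Visit RG; enqueue WS → queue [IS, HJ, FA, DC, AL, ZM, WS]
Visit IS; enqueue KX, EU, DL → queue [HJ, FA, DC, AL, ZM, WS, KX, EU, DL]
Visit HJ → queue [FA, DC, AL, ZM, WS, KX, EU, DL]
Visit FA → queue [DC, AL, ZM, WS, KX, EU, DL]
Visit DC → queue [AL, ZM, WS, KX, EU, DL]
Visit AL; enqueue NH → queue [ZM, WS, KX, EU, DL, NH]
Visit ZM → queue [WS, KX, EU, DL, NH]
Visit WS → queue [KX, EU, DL, NH]
Visit KX → queue [EU, DL, NH]
Visit EU → queue [DL, NH]
Visit DL → queue [NH]
Visit NH → queue []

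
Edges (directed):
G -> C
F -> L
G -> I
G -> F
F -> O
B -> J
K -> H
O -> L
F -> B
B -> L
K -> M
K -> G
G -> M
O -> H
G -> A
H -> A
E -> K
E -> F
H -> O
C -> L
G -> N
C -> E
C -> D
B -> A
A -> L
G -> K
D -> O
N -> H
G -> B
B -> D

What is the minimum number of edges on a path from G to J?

2

Level 0: G
Level 1: A, B, C, F, I, K, M, N
Level 2: D, E, H, J, L, O
J first appears at level 2.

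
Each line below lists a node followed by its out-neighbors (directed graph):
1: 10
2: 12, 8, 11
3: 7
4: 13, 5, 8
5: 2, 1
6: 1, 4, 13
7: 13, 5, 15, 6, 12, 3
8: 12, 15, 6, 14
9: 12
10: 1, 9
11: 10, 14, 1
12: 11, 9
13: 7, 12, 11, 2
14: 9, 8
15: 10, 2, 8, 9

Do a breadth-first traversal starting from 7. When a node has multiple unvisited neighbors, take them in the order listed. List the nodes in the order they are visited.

Visit 7; enqueue 13, 5, 15, 6, 12, 3 → queue [13, 5, 15, 6, 12, 3]
Visit 13; enqueue 11, 2 → queue [5, 15, 6, 12, 3, 11, 2]
Visit 5; enqueue 1 → queue [15, 6, 12, 3, 11, 2, 1]
Visit 15; enqueue 10, 8, 9 → queue [6, 12, 3, 11, 2, 1, 10, 8, 9]
Visit 6; enqueue 4 → queue [12, 3, 11, 2, 1, 10, 8, 9, 4]
Visit 12 → queue [3, 11, 2, 1, 10, 8, 9, 4]
Visit 3 → queue [11, 2, 1, 10, 8, 9, 4]
Visit 11; enqueue 14 → queue [2, 1, 10, 8, 9, 4, 14]
Visit 2 → queue [1, 10, 8, 9, 4, 14]
Visit 1 → queue [10, 8, 9, 4, 14]
Visit 10 → queue [8, 9, 4, 14]
Visit 8 → queue [9, 4, 14]
Visit 9 → queue [4, 14]
Visit 4 → queue [14]
Visit 14 → queue []

7 -> 13 -> 5 -> 15 -> 6 -> 12 -> 3 -> 11 -> 2 -> 1 -> 10 -> 8 -> 9 -> 4 -> 14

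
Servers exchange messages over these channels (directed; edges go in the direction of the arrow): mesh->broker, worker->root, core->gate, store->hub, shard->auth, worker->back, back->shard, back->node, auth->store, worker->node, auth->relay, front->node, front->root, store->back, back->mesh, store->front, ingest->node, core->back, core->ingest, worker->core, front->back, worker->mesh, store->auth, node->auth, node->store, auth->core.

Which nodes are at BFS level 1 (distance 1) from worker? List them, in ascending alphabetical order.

back, core, mesh, node, root

Level 0: worker
Level 1: back, core, mesh, node, root
Level 2: auth, broker, gate, ingest, shard, store
Level 3: front, hub, relay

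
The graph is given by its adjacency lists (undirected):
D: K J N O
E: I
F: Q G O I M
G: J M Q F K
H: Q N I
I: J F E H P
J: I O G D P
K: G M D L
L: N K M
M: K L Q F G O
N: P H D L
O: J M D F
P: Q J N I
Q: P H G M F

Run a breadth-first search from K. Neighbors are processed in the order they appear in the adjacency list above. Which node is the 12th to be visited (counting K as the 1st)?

Visit K; enqueue G, M, D, L → queue [G, M, D, L]
Visit G; enqueue J, Q, F → queue [M, D, L, J, Q, F]
Visit M; enqueue O → queue [D, L, J, Q, F, O]
Visit D; enqueue N → queue [L, J, Q, F, O, N]
Visit L → queue [J, Q, F, O, N]
Visit J; enqueue I, P → queue [Q, F, O, N, I, P]
Visit Q; enqueue H → queue [F, O, N, I, P, H]
Visit F → queue [O, N, I, P, H]
Visit O → queue [N, I, P, H]
Visit N → queue [I, P, H]
Visit I; enqueue E → queue [P, H, E]
Visit P → queue [H, E]
Visit H → queue [E]
Visit E → queue []

Visit order: K, G, M, D, L, J, Q, F, O, N, I, P, H, E

P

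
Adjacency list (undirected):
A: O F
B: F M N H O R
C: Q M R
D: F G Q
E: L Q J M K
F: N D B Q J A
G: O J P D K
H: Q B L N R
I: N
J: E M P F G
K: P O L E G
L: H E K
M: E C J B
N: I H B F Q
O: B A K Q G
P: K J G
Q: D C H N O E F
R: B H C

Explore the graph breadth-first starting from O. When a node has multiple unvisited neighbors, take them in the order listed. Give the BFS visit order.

O → B → A → K → Q → G → F → M → N → H → R → P → L → E → D → C → J → I

Visit O; enqueue B, A, K, Q, G → queue [B, A, K, Q, G]
Visit B; enqueue F, M, N, H, R → queue [A, K, Q, G, F, M, N, H, R]
Visit A → queue [K, Q, G, F, M, N, H, R]
Visit K; enqueue P, L, E → queue [Q, G, F, M, N, H, R, P, L, E]
Visit Q; enqueue D, C → queue [G, F, M, N, H, R, P, L, E, D, C]
Visit G; enqueue J → queue [F, M, N, H, R, P, L, E, D, C, J]
Visit F → queue [M, N, H, R, P, L, E, D, C, J]
Visit M → queue [N, H, R, P, L, E, D, C, J]
Visit N; enqueue I → queue [H, R, P, L, E, D, C, J, I]
Visit H → queue [R, P, L, E, D, C, J, I]
Visit R → queue [P, L, E, D, C, J, I]
Visit P → queue [L, E, D, C, J, I]
Visit L → queue [E, D, C, J, I]
Visit E → queue [D, C, J, I]
Visit D → queue [C, J, I]
Visit C → queue [J, I]
Visit J → queue [I]
Visit I → queue []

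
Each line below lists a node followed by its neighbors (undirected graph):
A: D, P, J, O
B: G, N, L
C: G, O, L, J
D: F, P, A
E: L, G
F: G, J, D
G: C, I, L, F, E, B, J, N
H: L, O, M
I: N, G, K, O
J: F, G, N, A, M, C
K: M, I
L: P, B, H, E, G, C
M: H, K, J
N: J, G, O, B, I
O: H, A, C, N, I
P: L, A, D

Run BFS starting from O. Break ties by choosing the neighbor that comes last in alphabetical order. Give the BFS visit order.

Visit O; enqueue N, I, H, C, A → queue [N, I, H, C, A]
Visit N; enqueue J, G, B → queue [I, H, C, A, J, G, B]
Visit I; enqueue K → queue [H, C, A, J, G, B, K]
Visit H; enqueue M, L → queue [C, A, J, G, B, K, M, L]
Visit C → queue [A, J, G, B, K, M, L]
Visit A; enqueue P, D → queue [J, G, B, K, M, L, P, D]
Visit J; enqueue F → queue [G, B, K, M, L, P, D, F]
Visit G; enqueue E → queue [B, K, M, L, P, D, F, E]
Visit B → queue [K, M, L, P, D, F, E]
Visit K → queue [M, L, P, D, F, E]
Visit M → queue [L, P, D, F, E]
Visit L → queue [P, D, F, E]
Visit P → queue [D, F, E]
Visit D → queue [F, E]
Visit F → queue [E]
Visit E → queue []

O → N → I → H → C → A → J → G → B → K → M → L → P → D → F → E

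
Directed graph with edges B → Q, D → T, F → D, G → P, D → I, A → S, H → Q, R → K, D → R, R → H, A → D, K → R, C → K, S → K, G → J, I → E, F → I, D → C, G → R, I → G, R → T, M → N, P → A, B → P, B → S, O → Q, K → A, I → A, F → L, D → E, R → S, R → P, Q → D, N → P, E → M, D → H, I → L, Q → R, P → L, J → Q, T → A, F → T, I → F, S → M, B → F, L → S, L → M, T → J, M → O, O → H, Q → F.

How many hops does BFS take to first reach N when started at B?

3

Level 0: B
Level 1: F, P, Q, S
Level 2: A, D, I, K, L, M, R, T
Level 3: C, E, G, H, J, N, O
N first appears at level 3.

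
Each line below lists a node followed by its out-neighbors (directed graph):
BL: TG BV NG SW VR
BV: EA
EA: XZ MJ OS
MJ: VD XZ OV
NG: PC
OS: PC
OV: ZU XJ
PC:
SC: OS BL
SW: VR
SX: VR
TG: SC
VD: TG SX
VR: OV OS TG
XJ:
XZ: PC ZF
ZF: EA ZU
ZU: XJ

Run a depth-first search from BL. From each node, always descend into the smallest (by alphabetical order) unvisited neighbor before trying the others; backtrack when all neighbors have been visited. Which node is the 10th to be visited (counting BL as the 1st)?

Visit BL
BL → BV
BV → EA
EA → MJ
MJ → OV
OV → XJ
OV → ZU
MJ → VD
VD → SX
SX → VR
VR → OS
OS → PC
VR → TG
TG → SC
MJ → XZ
XZ → ZF
BL → NG
BL → SW

Visit order: BL, BV, EA, MJ, OV, XJ, ZU, VD, SX, VR, OS, PC, TG, SC, XZ, ZF, NG, SW

VR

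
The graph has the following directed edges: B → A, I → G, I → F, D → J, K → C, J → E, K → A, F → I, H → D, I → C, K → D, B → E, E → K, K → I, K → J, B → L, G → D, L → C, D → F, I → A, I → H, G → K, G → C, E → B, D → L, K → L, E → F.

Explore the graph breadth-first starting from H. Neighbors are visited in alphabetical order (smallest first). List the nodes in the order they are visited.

H, D, F, J, L, I, E, C, A, G, B, K

Visit H; enqueue D → queue [D]
Visit D; enqueue F, J, L → queue [F, J, L]
Visit F; enqueue I → queue [J, L, I]
Visit J; enqueue E → queue [L, I, E]
Visit L; enqueue C → queue [I, E, C]
Visit I; enqueue A, G → queue [E, C, A, G]
Visit E; enqueue B, K → queue [C, A, G, B, K]
Visit C → queue [A, G, B, K]
Visit A → queue [G, B, K]
Visit G → queue [B, K]
Visit B → queue [K]
Visit K → queue []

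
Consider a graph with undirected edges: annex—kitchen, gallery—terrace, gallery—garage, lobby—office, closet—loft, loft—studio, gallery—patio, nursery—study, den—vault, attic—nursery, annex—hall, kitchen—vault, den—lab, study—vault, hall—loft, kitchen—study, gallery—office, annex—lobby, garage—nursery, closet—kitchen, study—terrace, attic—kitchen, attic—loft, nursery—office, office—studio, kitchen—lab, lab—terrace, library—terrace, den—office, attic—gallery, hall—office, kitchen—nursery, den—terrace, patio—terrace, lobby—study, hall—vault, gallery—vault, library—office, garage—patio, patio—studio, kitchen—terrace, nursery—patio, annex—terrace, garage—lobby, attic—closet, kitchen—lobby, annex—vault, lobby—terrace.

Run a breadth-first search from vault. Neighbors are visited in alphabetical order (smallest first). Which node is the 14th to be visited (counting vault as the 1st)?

patio

Visit vault; enqueue annex, den, gallery, hall, kitchen, study → queue [annex, den, gallery, hall, kitchen, study]
Visit annex; enqueue lobby, terrace → queue [den, gallery, hall, kitchen, study, lobby, terrace]
Visit den; enqueue lab, office → queue [gallery, hall, kitchen, study, lobby, terrace, lab, office]
Visit gallery; enqueue attic, garage, patio → queue [hall, kitchen, study, lobby, terrace, lab, office, attic, garage, patio]
Visit hall; enqueue loft → queue [kitchen, study, lobby, terrace, lab, office, attic, garage, patio, loft]
Visit kitchen; enqueue closet, nursery → queue [study, lobby, terrace, lab, office, attic, garage, patio, loft, closet, nursery]
Visit study → queue [lobby, terrace, lab, office, attic, garage, patio, loft, closet, nursery]
Visit lobby → queue [terrace, lab, office, attic, garage, patio, loft, closet, nursery]
Visit terrace; enqueue library → queue [lab, office, attic, garage, patio, loft, closet, nursery, library]
Visit lab → queue [office, attic, garage, patio, loft, closet, nursery, library]
Visit office; enqueue studio → queue [attic, garage, patio, loft, closet, nursery, library, studio]
Visit attic → queue [garage, patio, loft, closet, nursery, library, studio]
Visit garage → queue [patio, loft, closet, nursery, library, studio]
Visit patio → queue [loft, closet, nursery, library, studio]
Visit loft → queue [closet, nursery, library, studio]
Visit closet → queue [nursery, library, studio]
Visit nursery → queue [library, studio]
Visit library → queue [studio]
Visit studio → queue []

Visit order: vault, annex, den, gallery, hall, kitchen, study, lobby, terrace, lab, office, attic, garage, patio, loft, closet, nursery, library, studio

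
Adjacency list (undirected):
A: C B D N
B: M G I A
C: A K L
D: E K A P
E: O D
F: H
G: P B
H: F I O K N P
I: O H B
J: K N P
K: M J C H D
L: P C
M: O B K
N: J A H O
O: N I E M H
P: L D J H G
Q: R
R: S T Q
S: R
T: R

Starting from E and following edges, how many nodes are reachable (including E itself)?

BFS from E visits: E, O, D, N, M, I, H, P, K, A, J, B, F, L, G, C
Reachable nodes: 16 of 20 total.

16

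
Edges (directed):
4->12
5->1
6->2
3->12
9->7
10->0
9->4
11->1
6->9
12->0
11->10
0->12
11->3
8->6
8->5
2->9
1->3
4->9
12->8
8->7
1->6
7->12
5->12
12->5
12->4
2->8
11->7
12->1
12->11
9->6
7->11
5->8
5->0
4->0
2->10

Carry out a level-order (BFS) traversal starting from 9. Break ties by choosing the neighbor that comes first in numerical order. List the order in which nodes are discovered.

9 -> 4 -> 6 -> 7 -> 0 -> 12 -> 2 -> 11 -> 1 -> 5 -> 8 -> 10 -> 3

Visit 9; enqueue 4, 6, 7 → queue [4, 6, 7]
Visit 4; enqueue 0, 12 → queue [6, 7, 0, 12]
Visit 6; enqueue 2 → queue [7, 0, 12, 2]
Visit 7; enqueue 11 → queue [0, 12, 2, 11]
Visit 0 → queue [12, 2, 11]
Visit 12; enqueue 1, 5, 8 → queue [2, 11, 1, 5, 8]
Visit 2; enqueue 10 → queue [11, 1, 5, 8, 10]
Visit 11; enqueue 3 → queue [1, 5, 8, 10, 3]
Visit 1 → queue [5, 8, 10, 3]
Visit 5 → queue [8, 10, 3]
Visit 8 → queue [10, 3]
Visit 10 → queue [3]
Visit 3 → queue []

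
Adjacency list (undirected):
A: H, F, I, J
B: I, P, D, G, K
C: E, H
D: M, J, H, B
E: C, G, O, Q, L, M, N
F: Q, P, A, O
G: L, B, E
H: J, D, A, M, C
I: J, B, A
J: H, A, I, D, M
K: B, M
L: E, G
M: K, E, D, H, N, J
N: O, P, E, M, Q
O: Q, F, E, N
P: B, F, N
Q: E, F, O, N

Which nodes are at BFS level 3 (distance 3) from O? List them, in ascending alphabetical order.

Level 0: O
Level 1: E, F, N, Q
Level 2: A, C, G, L, M, P
Level 3: B, D, H, I, J, K

B, D, H, I, J, K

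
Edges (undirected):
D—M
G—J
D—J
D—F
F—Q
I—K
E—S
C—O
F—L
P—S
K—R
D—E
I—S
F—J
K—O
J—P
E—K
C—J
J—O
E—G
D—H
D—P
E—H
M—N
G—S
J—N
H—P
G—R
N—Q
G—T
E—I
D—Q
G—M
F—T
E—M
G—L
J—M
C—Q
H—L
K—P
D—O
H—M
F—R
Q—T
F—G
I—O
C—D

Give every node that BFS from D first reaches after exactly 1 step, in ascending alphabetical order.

C, E, F, H, J, M, O, P, Q

Level 0: D
Level 1: C, E, F, H, J, M, O, P, Q
Level 2: G, I, K, L, N, R, S, T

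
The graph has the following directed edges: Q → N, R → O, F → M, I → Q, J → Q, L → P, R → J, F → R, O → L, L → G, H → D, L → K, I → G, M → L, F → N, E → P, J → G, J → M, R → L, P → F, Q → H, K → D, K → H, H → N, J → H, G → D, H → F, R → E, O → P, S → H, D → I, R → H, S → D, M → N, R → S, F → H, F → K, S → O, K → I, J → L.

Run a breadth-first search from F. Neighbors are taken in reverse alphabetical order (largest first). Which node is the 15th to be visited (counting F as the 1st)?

G

Visit F; enqueue R, N, M, K, H → queue [R, N, M, K, H]
Visit R; enqueue S, O, L, J, E → queue [N, M, K, H, S, O, L, J, E]
Visit N → queue [M, K, H, S, O, L, J, E]
Visit M → queue [K, H, S, O, L, J, E]
Visit K; enqueue I, D → queue [H, S, O, L, J, E, I, D]
Visit H → queue [S, O, L, J, E, I, D]
Visit S → queue [O, L, J, E, I, D]
Visit O; enqueue P → queue [L, J, E, I, D, P]
Visit L; enqueue G → queue [J, E, I, D, P, G]
Visit J; enqueue Q → queue [E, I, D, P, G, Q]
Visit E → queue [I, D, P, G, Q]
Visit I → queue [D, P, G, Q]
Visit D → queue [P, G, Q]
Visit P → queue [G, Q]
Visit G → queue [Q]
Visit Q → queue []

Visit order: F, R, N, M, K, H, S, O, L, J, E, I, D, P, G, Q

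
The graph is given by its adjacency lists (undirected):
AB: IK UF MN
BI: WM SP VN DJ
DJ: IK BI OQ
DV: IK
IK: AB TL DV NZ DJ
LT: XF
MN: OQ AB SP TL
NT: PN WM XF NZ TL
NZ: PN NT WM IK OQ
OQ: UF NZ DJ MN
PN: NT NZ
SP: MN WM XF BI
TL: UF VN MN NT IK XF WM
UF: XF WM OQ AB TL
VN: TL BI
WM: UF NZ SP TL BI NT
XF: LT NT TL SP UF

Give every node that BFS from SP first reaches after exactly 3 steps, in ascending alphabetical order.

IK, PN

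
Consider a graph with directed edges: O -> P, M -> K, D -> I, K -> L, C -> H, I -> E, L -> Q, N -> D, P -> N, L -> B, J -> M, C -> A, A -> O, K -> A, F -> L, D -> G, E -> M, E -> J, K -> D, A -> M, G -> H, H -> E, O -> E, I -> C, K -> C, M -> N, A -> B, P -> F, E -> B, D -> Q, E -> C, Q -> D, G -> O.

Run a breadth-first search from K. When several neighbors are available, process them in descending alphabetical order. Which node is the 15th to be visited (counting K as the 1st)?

N

Visit K; enqueue L, D, C, A → queue [L, D, C, A]
Visit L; enqueue Q, B → queue [D, C, A, Q, B]
Visit D; enqueue I, G → queue [C, A, Q, B, I, G]
Visit C; enqueue H → queue [A, Q, B, I, G, H]
Visit A; enqueue O, M → queue [Q, B, I, G, H, O, M]
Visit Q → queue [B, I, G, H, O, M]
Visit B → queue [I, G, H, O, M]
Visit I; enqueue E → queue [G, H, O, M, E]
Visit G → queue [H, O, M, E]
Visit H → queue [O, M, E]
Visit O; enqueue P → queue [M, E, P]
Visit M; enqueue N → queue [E, P, N]
Visit E; enqueue J → queue [P, N, J]
Visit P; enqueue F → queue [N, J, F]
Visit N → queue [J, F]
Visit J → queue [F]
Visit F → queue []

Visit order: K, L, D, C, A, Q, B, I, G, H, O, M, E, P, N, J, F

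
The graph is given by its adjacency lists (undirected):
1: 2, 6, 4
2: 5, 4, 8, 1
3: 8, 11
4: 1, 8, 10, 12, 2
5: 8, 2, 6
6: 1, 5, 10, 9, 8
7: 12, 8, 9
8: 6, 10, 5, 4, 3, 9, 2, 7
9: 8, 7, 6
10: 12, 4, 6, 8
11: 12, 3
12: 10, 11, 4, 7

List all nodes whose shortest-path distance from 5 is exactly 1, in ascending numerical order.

2, 6, 8

Level 0: 5
Level 1: 2, 6, 8
Level 2: 1, 3, 4, 7, 9, 10
Level 3: 11, 12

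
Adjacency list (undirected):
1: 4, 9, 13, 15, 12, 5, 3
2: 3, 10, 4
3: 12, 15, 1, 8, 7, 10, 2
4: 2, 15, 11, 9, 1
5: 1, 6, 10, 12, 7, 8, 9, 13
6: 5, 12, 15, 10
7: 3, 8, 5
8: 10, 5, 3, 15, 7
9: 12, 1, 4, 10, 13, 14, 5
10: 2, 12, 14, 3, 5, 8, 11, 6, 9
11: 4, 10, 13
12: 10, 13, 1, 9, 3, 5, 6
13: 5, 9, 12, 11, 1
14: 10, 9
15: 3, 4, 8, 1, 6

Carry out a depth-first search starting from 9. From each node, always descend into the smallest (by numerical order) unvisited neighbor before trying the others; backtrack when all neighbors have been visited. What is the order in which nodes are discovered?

9 1 3 2 4 11 10 5 6 12 13 15 8 7 14

Visit 9
9 → 1
1 → 3
3 → 2
2 → 4
4 → 11
11 → 10
10 → 5
5 → 6
6 → 12
12 → 13
6 → 15
15 → 8
8 → 7
10 → 14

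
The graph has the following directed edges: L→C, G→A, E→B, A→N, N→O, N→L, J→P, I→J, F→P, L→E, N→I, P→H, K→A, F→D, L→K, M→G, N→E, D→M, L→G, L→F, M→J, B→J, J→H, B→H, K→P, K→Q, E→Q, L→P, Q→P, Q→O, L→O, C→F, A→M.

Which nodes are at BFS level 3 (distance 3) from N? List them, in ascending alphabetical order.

Level 0: N
Level 1: E, I, L, O
Level 2: B, C, F, G, J, K, P, Q
Level 3: A, D, H
Level 4: M

A, D, H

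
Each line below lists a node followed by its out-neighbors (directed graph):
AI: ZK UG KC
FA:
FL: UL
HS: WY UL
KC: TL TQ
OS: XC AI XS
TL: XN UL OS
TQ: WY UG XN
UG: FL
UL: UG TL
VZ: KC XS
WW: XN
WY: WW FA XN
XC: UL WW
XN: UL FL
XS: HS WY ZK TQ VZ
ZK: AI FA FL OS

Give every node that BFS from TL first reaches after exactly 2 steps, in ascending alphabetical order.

Level 0: TL
Level 1: OS, UL, XN
Level 2: AI, FL, UG, XC, XS
Level 3: HS, KC, TQ, VZ, WW, WY, ZK
Level 4: FA

AI, FL, UG, XC, XS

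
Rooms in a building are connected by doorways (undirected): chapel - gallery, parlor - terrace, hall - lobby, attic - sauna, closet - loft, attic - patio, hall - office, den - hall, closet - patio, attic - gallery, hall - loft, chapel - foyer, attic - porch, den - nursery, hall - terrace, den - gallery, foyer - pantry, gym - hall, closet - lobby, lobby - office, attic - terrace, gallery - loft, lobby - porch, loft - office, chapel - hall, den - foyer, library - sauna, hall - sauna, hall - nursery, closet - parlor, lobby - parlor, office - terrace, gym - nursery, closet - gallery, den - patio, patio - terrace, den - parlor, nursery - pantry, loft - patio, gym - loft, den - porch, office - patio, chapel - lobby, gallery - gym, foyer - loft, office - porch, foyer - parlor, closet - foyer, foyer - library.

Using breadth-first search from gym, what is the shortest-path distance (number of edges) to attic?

Level 0: gym
Level 1: gallery, hall, loft, nursery
Level 2: attic, chapel, closet, den, foyer, lobby, office, pantry, patio, sauna, terrace
Level 3: library, parlor, porch
attic first appears at level 2.

2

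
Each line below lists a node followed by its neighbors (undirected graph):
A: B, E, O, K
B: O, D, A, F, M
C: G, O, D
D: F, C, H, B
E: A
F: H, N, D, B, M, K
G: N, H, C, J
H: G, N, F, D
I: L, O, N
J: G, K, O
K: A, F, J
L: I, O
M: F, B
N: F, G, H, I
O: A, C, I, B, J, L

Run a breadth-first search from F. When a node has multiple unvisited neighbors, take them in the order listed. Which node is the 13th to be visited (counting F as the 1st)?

Visit F; enqueue H, N, D, B, M, K → queue [H, N, D, B, M, K]
Visit H; enqueue G → queue [N, D, B, M, K, G]
Visit N; enqueue I → queue [D, B, M, K, G, I]
Visit D; enqueue C → queue [B, M, K, G, I, C]
Visit B; enqueue O, A → queue [M, K, G, I, C, O, A]
Visit M → queue [K, G, I, C, O, A]
Visit K; enqueue J → queue [G, I, C, O, A, J]
Visit G → queue [I, C, O, A, J]
Visit I; enqueue L → queue [C, O, A, J, L]
Visit C → queue [O, A, J, L]
Visit O → queue [A, J, L]
Visit A; enqueue E → queue [J, L, E]
Visit J → queue [L, E]
Visit L → queue [E]
Visit E → queue []

Visit order: F, H, N, D, B, M, K, G, I, C, O, A, J, L, E

J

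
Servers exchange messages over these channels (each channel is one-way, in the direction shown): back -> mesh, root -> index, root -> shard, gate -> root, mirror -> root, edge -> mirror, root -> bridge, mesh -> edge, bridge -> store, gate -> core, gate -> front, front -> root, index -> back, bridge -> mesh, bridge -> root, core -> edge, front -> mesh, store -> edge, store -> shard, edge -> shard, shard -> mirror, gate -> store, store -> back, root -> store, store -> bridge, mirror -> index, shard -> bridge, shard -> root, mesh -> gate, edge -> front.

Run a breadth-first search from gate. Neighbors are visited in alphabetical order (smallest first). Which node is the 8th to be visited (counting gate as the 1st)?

bridge

Visit gate; enqueue core, front, root, store → queue [core, front, root, store]
Visit core; enqueue edge → queue [front, root, store, edge]
Visit front; enqueue mesh → queue [root, store, edge, mesh]
Visit root; enqueue bridge, index, shard → queue [store, edge, mesh, bridge, index, shard]
Visit store; enqueue back → queue [edge, mesh, bridge, index, shard, back]
Visit edge; enqueue mirror → queue [mesh, bridge, index, shard, back, mirror]
Visit mesh → queue [bridge, index, shard, back, mirror]
Visit bridge → queue [index, shard, back, mirror]
Visit index → queue [shard, back, mirror]
Visit shard → queue [back, mirror]
Visit back → queue [mirror]
Visit mirror → queue []

Visit order: gate, core, front, root, store, edge, mesh, bridge, index, shard, back, mirror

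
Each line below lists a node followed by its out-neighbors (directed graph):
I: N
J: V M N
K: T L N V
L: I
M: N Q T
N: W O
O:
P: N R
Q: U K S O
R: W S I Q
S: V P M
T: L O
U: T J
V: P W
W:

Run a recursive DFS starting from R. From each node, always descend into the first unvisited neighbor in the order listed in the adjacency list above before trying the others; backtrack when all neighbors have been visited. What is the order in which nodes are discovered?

R, W, S, V, P, N, O, M, Q, U, T, L, I, J, K

Visit R
R → W
R → S
S → V
V → P
P → N
N → O
S → M
M → Q
Q → U
U → T
T → L
L → I
U → J
Q → K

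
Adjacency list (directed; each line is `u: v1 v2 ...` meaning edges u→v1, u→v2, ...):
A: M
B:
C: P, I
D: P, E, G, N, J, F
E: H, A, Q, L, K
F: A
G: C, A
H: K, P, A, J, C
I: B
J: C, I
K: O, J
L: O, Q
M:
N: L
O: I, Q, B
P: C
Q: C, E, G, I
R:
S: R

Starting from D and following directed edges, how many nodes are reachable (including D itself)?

BFS from D visits: D, P, E, G, N, J, F, C, H, A, Q, L, K, I, M, O, B
Reachable nodes: 17 of 19 total.

17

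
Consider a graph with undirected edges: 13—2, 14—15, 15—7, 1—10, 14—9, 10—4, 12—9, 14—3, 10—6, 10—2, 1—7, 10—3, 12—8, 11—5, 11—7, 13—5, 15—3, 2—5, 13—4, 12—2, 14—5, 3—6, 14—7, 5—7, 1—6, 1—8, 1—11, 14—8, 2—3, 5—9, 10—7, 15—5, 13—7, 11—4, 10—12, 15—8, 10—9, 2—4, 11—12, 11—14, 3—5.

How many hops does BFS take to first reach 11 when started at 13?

Level 0: 13
Level 1: 2, 4, 5, 7
Level 2: 1, 3, 9, 10, 11, 12, 14, 15
Level 3: 6, 8
11 first appears at level 2.

2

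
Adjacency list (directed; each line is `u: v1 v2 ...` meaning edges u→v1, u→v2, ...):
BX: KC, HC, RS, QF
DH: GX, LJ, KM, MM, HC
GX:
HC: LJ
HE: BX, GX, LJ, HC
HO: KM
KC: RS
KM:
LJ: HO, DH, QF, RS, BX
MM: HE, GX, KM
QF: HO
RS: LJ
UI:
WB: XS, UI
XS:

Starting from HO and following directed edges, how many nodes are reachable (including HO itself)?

2

BFS from HO visits: HO, KM
Reachable nodes: 2 of 15 total.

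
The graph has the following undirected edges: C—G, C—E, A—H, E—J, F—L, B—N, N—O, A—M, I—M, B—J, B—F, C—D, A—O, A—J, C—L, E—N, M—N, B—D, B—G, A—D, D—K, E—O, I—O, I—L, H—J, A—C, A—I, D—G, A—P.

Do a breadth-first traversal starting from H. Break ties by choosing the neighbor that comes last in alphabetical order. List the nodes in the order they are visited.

H, J, A, E, B, P, O, M, I, D, C, N, G, F, L, K

Visit H; enqueue J, A → queue [J, A]
Visit J; enqueue E, B → queue [A, E, B]
Visit A; enqueue P, O, M, I, D, C → queue [E, B, P, O, M, I, D, C]
Visit E; enqueue N → queue [B, P, O, M, I, D, C, N]
Visit B; enqueue G, F → queue [P, O, M, I, D, C, N, G, F]
Visit P → queue [O, M, I, D, C, N, G, F]
Visit O → queue [M, I, D, C, N, G, F]
Visit M → queue [I, D, C, N, G, F]
Visit I; enqueue L → queue [D, C, N, G, F, L]
Visit D; enqueue K → queue [C, N, G, F, L, K]
Visit C → queue [N, G, F, L, K]
Visit N → queue [G, F, L, K]
Visit G → queue [F, L, K]
Visit F → queue [L, K]
Visit L → queue [K]
Visit K → queue []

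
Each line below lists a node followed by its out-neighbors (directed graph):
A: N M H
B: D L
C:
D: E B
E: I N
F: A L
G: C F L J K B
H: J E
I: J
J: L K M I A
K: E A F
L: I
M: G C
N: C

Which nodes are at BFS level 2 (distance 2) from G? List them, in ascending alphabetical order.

Level 0: G
Level 1: B, C, F, J, K, L
Level 2: A, D, E, I, M
Level 3: H, N

A, D, E, I, M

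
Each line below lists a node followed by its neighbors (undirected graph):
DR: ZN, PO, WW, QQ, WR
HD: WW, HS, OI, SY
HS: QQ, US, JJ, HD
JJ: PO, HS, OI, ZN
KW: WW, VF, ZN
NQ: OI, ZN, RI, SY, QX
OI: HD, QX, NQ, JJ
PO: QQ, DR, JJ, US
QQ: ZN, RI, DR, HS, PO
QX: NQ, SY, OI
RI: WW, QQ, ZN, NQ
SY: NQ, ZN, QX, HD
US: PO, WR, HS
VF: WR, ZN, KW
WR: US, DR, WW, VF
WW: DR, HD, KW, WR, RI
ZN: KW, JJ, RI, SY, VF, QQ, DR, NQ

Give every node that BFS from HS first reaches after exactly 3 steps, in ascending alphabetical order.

Level 0: HS
Level 1: HD, JJ, QQ, US
Level 2: DR, OI, PO, RI, SY, WR, WW, ZN
Level 3: KW, NQ, QX, VF

KW, NQ, QX, VF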